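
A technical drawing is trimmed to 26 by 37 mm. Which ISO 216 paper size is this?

Aspect ratio 37/26 ≈ 1.423 — close to the ISO √2 ≈ 1.414.
In the A-series (A0 area = 1 m²): A10 = 26 × 37 mm.

A10 (26 × 37 mm)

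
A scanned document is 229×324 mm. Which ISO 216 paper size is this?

C4 (229 × 324 mm)

Aspect ratio 324/229 ≈ 1.415 — close to the ISO √2 ≈ 1.414.
In the C-series (envelope sizes, between A and B): C4 = 229 × 324 mm.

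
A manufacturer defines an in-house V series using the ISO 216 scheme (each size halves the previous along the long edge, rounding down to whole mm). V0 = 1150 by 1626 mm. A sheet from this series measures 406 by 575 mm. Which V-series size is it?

V3

V0: 1150 × 1626 mm
V1: 813 × 1150 mm
V2: 575 × 813 mm
V3: 406 × 575 mm
V4: 287 × 406 mm
→ matches V3.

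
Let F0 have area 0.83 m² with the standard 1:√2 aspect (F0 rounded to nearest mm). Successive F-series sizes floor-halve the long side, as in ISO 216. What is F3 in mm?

Let F0's short side be w mm. w · w√2 = 0.83 m² = 830,000 mm², so w ≈ 766.1 mm and w√2 ≈ 1083.4 mm → F0 = 766 × 1083 mm.
F1: ⌊1083/2⌋ × 766 = 541 × 766 mm
F2: ⌊766/2⌋ × 541 = 383 × 541 mm
F3: ⌊541/2⌋ × 383 = 270 × 383 mm

270 × 383 mm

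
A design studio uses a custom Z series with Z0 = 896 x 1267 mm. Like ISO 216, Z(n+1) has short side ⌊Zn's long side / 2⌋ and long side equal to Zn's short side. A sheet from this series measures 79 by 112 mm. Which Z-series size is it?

Z0: 896 × 1267 mm
Z1: 633 × 896 mm
Z2: 448 × 633 mm
Z3: 316 × 448 mm
Z4: 224 × 316 mm
Z5: 158 × 224 mm
Z6: 112 × 158 mm
Z7: 79 × 112 mm
Z8: 56 × 79 mm
→ matches Z7.

Z7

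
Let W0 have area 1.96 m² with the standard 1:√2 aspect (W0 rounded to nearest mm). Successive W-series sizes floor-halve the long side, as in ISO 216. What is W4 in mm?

Let W0's short side be w mm. w · w√2 = 1.96 m² = 1,960,000 mm², so w ≈ 1177.3 mm and w√2 ≈ 1664.9 mm → W0 = 1177 × 1665 mm.
W1: ⌊1665/2⌋ × 1177 = 832 × 1177 mm
W2: ⌊1177/2⌋ × 832 = 588 × 832 mm
W3: ⌊832/2⌋ × 588 = 416 × 588 mm
W4: ⌊588/2⌋ × 416 = 294 × 416 mm

294 × 416 mm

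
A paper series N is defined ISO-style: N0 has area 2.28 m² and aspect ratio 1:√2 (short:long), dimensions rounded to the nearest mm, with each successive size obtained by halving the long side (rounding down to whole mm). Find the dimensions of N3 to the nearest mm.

449 × 635 mm

Let N0's short side be w mm. w · w√2 = 2.28 m² = 2,280,000 mm², so w ≈ 1269.7 mm and w√2 ≈ 1795.7 mm → N0 = 1270 × 1796 mm.
N1: ⌊1796/2⌋ × 1270 = 898 × 1270 mm
N2: ⌊1270/2⌋ × 898 = 635 × 898 mm
N3: ⌊898/2⌋ × 635 = 449 × 635 mm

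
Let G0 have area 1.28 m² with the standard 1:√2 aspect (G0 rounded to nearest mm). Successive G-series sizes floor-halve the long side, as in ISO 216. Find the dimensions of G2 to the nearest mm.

Let G0's short side be w mm. w · w√2 = 1.28 m² = 1,280,000 mm², so w ≈ 951.4 mm and w√2 ≈ 1345.4 mm → G0 = 951 × 1345 mm.
G1: ⌊1345/2⌋ × 951 = 672 × 951 mm
G2: ⌊951/2⌋ × 672 = 475 × 672 mm

475 × 672 mm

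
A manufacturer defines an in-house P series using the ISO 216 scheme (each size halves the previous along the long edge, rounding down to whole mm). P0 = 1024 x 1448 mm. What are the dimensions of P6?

P1 = 724 × 1024 mm (from P0 by 1 halving).
P2: ⌊1024/2⌋ × 724 = 512 × 724 mm
P3: ⌊724/2⌋ × 512 = 362 × 512 mm
P4: ⌊512/2⌋ × 362 = 256 × 362 mm
P5: ⌊362/2⌋ × 256 = 181 × 256 mm
P6: ⌊256/2⌋ × 181 = 128 × 181 mm

128 × 181 mm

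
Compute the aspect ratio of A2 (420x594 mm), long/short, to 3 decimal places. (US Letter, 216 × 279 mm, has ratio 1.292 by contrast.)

594 / 420 = 1.414
Matches √2 ≈ 1.414 — the ISO 216 defining ratio.

1.414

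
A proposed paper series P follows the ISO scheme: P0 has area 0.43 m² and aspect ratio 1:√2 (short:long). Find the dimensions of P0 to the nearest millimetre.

Let the short side be w mm. Then w · w√2 = 0.43 m² = 430,000 mm².
w² = 430,000/√2, so w ≈ 551.4 mm; long side = w√2 ≈ 779.8 mm.

551 × 780 mm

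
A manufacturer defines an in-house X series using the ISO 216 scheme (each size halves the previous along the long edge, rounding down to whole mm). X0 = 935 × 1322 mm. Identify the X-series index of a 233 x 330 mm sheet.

X4

X0: 935 × 1322 mm
X1: 661 × 935 mm
X2: 467 × 661 mm
X3: 330 × 467 mm
X4: 233 × 330 mm
X5: 165 × 233 mm
→ matches X4.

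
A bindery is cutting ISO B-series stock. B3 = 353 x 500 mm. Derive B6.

B4: ⌊500/2⌋ × 353 = 250 × 353 mm
B5: ⌊353/2⌋ × 250 = 176 × 250 mm
B6: ⌊250/2⌋ × 176 = 125 × 176 mm

125 × 176 mm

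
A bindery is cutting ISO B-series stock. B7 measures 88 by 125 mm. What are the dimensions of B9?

44 × 62 mm

B8: ⌊125/2⌋ × 88 = 62 × 88 mm
B9: ⌊88/2⌋ × 62 = 44 × 62 mm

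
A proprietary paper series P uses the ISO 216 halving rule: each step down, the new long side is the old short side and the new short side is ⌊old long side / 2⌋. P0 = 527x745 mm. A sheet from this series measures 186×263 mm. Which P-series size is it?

P0: 527 × 745 mm
P1: 372 × 527 mm
P2: 263 × 372 mm
P3: 186 × 263 mm
P4: 131 × 186 mm
→ matches P3.

P3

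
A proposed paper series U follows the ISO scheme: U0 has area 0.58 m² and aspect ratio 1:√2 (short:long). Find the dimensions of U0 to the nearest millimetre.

Let the short side be w mm. Then w · w√2 = 0.58 m² = 580,000 mm².
w² = 580,000/√2, so w ≈ 640.4 mm; long side = w√2 ≈ 905.7 mm.

640 × 906 mm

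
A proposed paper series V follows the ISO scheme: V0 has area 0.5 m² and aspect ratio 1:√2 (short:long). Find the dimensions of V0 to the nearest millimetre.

595 × 841 mm

Let the short side be w mm. Then w · w√2 = 0.5 m² = 500,000 mm².
w² = 500,000/√2, so w ≈ 594.6 mm; long side = w√2 ≈ 840.9 mm.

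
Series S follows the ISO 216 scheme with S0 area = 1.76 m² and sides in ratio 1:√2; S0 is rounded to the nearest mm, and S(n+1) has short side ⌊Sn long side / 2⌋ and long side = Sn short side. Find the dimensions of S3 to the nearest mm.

394 × 558 mm

Let S0's short side be w mm. w · w√2 = 1.76 m² = 1,760,000 mm², so w ≈ 1115.6 mm and w√2 ≈ 1577.7 mm → S0 = 1116 × 1578 mm.
S1: ⌊1578/2⌋ × 1116 = 789 × 1116 mm
S2: ⌊1116/2⌋ × 789 = 558 × 789 mm
S3: ⌊789/2⌋ × 558 = 394 × 558 mm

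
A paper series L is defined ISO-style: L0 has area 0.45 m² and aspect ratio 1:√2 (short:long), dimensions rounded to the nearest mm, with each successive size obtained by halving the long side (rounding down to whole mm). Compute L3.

199 × 282 mm

Let L0's short side be w mm. w · w√2 = 0.45 m² = 450,000 mm², so w ≈ 564.1 mm and w√2 ≈ 797.7 mm → L0 = 564 × 798 mm.
L1: ⌊798/2⌋ × 564 = 399 × 564 mm
L2: ⌊564/2⌋ × 399 = 282 × 399 mm
L3: ⌊399/2⌋ × 282 = 199 × 282 mm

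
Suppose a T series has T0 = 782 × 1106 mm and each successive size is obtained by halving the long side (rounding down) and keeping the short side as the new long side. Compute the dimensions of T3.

T1: ⌊1106/2⌋ × 782 = 553 × 782 mm
T2: ⌊782/2⌋ × 553 = 391 × 553 mm
T3: ⌊553/2⌋ × 391 = 276 × 391 mm

276 × 391 mm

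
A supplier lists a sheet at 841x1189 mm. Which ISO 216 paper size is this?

Aspect ratio 1189/841 ≈ 1.414 — close to the ISO √2 ≈ 1.414.
In the A-series (A0 area = 1 m²): A0 = 841 × 1189 mm.

A0 (841 × 1189 mm)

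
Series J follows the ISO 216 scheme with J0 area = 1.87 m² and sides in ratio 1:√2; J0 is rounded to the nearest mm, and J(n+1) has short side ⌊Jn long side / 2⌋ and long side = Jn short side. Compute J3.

Let J0's short side be w mm. w · w√2 = 1.87 m² = 1,870,000 mm², so w ≈ 1149.9 mm and w√2 ≈ 1626.2 mm → J0 = 1150 × 1626 mm.
J1: ⌊1626/2⌋ × 1150 = 813 × 1150 mm
J2: ⌊1150/2⌋ × 813 = 575 × 813 mm
J3: ⌊813/2⌋ × 575 = 406 × 575 mm

406 × 575 mm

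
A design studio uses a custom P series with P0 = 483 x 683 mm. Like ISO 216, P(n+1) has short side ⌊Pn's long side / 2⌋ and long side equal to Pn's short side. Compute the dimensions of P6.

P1: ⌊683/2⌋ × 483 = 341 × 483 mm
P2: ⌊483/2⌋ × 341 = 241 × 341 mm
P3: ⌊341/2⌋ × 241 = 170 × 241 mm
P4: ⌊241/2⌋ × 170 = 120 × 170 mm
P5: ⌊170/2⌋ × 120 = 85 × 120 mm
P6: ⌊120/2⌋ × 85 = 60 × 85 mm

60 × 85 mm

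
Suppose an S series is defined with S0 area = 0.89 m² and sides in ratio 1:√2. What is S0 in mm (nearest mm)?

Let the short side be w mm. Then w · w√2 = 0.89 m² = 890,000 mm².
w² = 890,000/√2, so w ≈ 793.3 mm; long side = w√2 ≈ 1121.9 mm.

793 × 1122 mm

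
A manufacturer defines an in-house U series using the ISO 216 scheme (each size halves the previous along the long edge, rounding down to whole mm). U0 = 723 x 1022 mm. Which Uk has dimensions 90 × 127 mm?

U0: 723 × 1022 mm
U1: 511 × 723 mm
U2: 361 × 511 mm
U3: 255 × 361 mm
U4: 180 × 255 mm
U5: 127 × 180 mm
U6: 90 × 127 mm
U7: 63 × 90 mm
→ matches U6.

U6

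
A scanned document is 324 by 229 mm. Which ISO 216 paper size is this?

Aspect ratio 324/229 ≈ 1.415 — close to the ISO √2 ≈ 1.414.
In the C-series (envelope sizes, between A and B): C4 = 229 × 324 mm.

C4 (229 × 324 mm)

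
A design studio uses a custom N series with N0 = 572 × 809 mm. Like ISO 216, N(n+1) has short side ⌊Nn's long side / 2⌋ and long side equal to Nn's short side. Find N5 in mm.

N1 = 404 × 572 mm (from N0 by 1 halving).
N2: ⌊572/2⌋ × 404 = 286 × 404 mm
N3: ⌊404/2⌋ × 286 = 202 × 286 mm
N4: ⌊286/2⌋ × 202 = 143 × 202 mm
N5: ⌊202/2⌋ × 143 = 101 × 143 mm

101 × 143 mm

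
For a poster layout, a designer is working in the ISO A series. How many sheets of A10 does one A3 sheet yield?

A3 = 297 × 420 mm; A10 = 26 × 37 mm.
Each halving step doubles the count; 7 steps from A3 to A10.
2^7 = 128.

128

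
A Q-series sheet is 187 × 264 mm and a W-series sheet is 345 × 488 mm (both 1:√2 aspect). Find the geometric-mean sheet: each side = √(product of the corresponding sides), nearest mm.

254 × 359 mm

Short side: √(187 · 345) = √64515 ≈ 254.0 → 254 mm
Long side: √(264 · 488) = √128832 ≈ 358.9 → 359 mm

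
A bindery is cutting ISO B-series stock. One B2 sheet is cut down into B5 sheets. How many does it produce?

B2 = 500 × 707 mm; B5 = 176 × 250 mm.
Each halving step doubles the count; 3 steps from B2 to B5.
2^3 = 8.

8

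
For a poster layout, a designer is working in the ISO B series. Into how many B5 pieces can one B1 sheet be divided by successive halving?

B1 = 707 × 1000 mm; B5 = 176 × 250 mm.
Each halving step doubles the count; 4 steps from B1 to B5.
2^4 = 16.

16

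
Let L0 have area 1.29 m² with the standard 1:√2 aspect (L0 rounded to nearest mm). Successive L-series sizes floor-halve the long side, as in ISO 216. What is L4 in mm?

238 × 337 mm

Let L0's short side be w mm. w · w√2 = 1.29 m² = 1,290,000 mm², so w ≈ 955.1 mm and w√2 ≈ 1350.7 mm → L0 = 955 × 1351 mm.
L1: ⌊1351/2⌋ × 955 = 675 × 955 mm
L2: ⌊955/2⌋ × 675 = 477 × 675 mm
L3: ⌊675/2⌋ × 477 = 337 × 477 mm
L4: ⌊477/2⌋ × 337 = 238 × 337 mm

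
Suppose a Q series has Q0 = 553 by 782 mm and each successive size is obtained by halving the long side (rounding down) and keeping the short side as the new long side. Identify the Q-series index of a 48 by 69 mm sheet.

Q0: 553 × 782 mm
Q1: 391 × 553 mm
Q2: 276 × 391 mm
Q3: 195 × 276 mm
Q4: 138 × 195 mm
Q5: 97 × 138 mm
Q6: 69 × 97 mm
Q7: 48 × 69 mm
Q8: 34 × 48 mm
→ matches Q7.

Q7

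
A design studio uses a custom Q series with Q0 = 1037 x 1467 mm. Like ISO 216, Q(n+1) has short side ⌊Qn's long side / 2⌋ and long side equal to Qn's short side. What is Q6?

129 × 183 mm

Q1: ⌊1467/2⌋ × 1037 = 733 × 1037 mm
Q2: ⌊1037/2⌋ × 733 = 518 × 733 mm
Q3: ⌊733/2⌋ × 518 = 366 × 518 mm
Q4: ⌊518/2⌋ × 366 = 259 × 366 mm
Q5: ⌊366/2⌋ × 259 = 183 × 259 mm
Q6: ⌊259/2⌋ × 183 = 129 × 183 mm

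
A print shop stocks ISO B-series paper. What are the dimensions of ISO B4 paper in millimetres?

B0 = 1000 × 1414 mm (B0 has a 1000 mm short side, aspect 1:√2).
B1: ⌊1414/2⌋ × 1000 = 707 × 1000 mm
B2: ⌊1000/2⌋ × 707 = 500 × 707 mm
B3: ⌊707/2⌋ × 500 = 353 × 500 mm
B4: ⌊500/2⌋ × 353 = 250 × 353 mm

250 × 353 mm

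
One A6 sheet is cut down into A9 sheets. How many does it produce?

8

Each ISO step halves the sheet: 1 × A6 → 2 × A7 → 4 × A8 → 8 × A9
From A6 to A9 is 3 halving steps: 2^3 = 8.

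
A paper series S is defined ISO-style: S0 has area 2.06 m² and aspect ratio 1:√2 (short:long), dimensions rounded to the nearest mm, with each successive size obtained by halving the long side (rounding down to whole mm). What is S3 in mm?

426 × 603 mm

Let S0's short side be w mm. w · w√2 = 2.06 m² = 2,060,000 mm², so w ≈ 1206.9 mm and w√2 ≈ 1706.8 mm → S0 = 1207 × 1707 mm.
S1: ⌊1707/2⌋ × 1207 = 853 × 1207 mm
S2: ⌊1207/2⌋ × 853 = 603 × 853 mm
S3: ⌊853/2⌋ × 603 = 426 × 603 mm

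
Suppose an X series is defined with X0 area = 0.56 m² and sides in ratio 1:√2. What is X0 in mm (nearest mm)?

629 × 890 mm

Let the short side be w mm. Then w · w√2 = 0.56 m² = 560,000 mm².
w² = 560,000/√2, so w ≈ 629.3 mm; long side = w√2 ≈ 889.9 mm.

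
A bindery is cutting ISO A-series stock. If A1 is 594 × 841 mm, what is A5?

148 × 210 mm

A2: ⌊841/2⌋ × 594 = 420 × 594 mm
A3: ⌊594/2⌋ × 420 = 297 × 420 mm
A4: ⌊420/2⌋ × 297 = 210 × 297 mm
A5: ⌊297/2⌋ × 210 = 148 × 210 mm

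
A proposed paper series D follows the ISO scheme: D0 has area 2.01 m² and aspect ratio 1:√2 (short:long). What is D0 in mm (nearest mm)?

Let the short side be w mm. Then w · w√2 = 2.01 m² = 2,010,000 mm².
w² = 2,010,000/√2, so w ≈ 1192.2 mm; long side = w√2 ≈ 1686.0 mm.

1192 × 1686 mm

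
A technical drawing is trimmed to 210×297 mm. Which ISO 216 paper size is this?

Aspect ratio 297/210 ≈ 1.414 — close to the ISO √2 ≈ 1.414.
In the A-series (A0 area = 1 m²): A4 = 210 × 297 mm.

A4 (210 × 297 mm)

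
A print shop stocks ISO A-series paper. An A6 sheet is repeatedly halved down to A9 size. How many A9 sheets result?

Each ISO step halves the sheet: 1 × A6 → 2 × A7 → 4 × A8 → 8 × A9
From A6 to A9 is 3 halving steps: 2^3 = 8.

8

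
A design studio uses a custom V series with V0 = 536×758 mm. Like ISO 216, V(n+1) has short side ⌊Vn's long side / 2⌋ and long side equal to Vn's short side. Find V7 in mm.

V1 = 379 × 536 mm (from V0 by 1 halving).
V2: ⌊536/2⌋ × 379 = 268 × 379 mm
V3: ⌊379/2⌋ × 268 = 189 × 268 mm
V4: ⌊268/2⌋ × 189 = 134 × 189 mm
V5: ⌊189/2⌋ × 134 = 94 × 134 mm
V6: ⌊134/2⌋ × 94 = 67 × 94 mm
V7: ⌊94/2⌋ × 67 = 47 × 67 mm

47 × 67 mm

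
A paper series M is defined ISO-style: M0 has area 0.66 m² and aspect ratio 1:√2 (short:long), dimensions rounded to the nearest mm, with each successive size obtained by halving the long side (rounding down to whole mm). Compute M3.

Let M0's short side be w mm. w · w√2 = 0.66 m² = 660,000 mm², so w ≈ 683.1 mm and w√2 ≈ 966.1 mm → M0 = 683 × 966 mm.
M1: ⌊966/2⌋ × 683 = 483 × 683 mm
M2: ⌊683/2⌋ × 483 = 341 × 483 mm
M3: ⌊483/2⌋ × 341 = 241 × 341 mm

241 × 341 mm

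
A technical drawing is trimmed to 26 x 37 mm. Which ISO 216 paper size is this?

A10 (26 × 37 mm)

Aspect ratio 37/26 ≈ 1.423 — close to the ISO √2 ≈ 1.414.
In the A-series (A0 area = 1 m²): A10 = 26 × 37 mm.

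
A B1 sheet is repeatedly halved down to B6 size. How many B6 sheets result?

32

Each ISO step halves the sheet: 1 × B1 → 2 × B2 → 4 × B3 → 8 × B4 → …
From B1 to B6 is 5 halving steps: 2^5 = 32.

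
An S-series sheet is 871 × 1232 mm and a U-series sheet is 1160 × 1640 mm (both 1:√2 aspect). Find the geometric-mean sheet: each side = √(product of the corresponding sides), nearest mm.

1005 × 1421 mm

Short side: √(871 · 1160) = √1010360 ≈ 1005.2 → 1005 mm
Long side: √(1232 · 1640) = √2020480 ≈ 1421.4 → 1421 mm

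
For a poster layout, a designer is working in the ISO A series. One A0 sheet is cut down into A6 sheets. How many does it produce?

A0 = 841 × 1189 mm; A6 = 105 × 148 mm.
Each halving step doubles the count; 6 steps from A0 to A6.
2^6 = 64.

64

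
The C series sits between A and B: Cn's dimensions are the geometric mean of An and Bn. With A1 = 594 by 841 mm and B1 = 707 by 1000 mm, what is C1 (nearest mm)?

648 × 917 mm

Short side: √(594 · 707) = √419958 ≈ 648.0 → 648 mm
Long side: √(841 · 1000) = √841000 ≈ 917.1 → 917 mm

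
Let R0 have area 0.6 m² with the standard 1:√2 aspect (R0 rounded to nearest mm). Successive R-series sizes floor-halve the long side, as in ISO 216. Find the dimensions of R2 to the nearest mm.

325 × 460 mm

Let R0's short side be w mm. w · w√2 = 0.6 m² = 600,000 mm², so w ≈ 651.4 mm and w√2 ≈ 921.2 mm → R0 = 651 × 921 mm.
R1: ⌊921/2⌋ × 651 = 460 × 651 mm
R2: ⌊651/2⌋ × 460 = 325 × 460 mm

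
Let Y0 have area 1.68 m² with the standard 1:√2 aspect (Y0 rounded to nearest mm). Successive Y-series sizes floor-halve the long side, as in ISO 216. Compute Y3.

Let Y0's short side be w mm. w · w√2 = 1.68 m² = 1,680,000 mm², so w ≈ 1089.9 mm and w√2 ≈ 1541.4 mm → Y0 = 1090 × 1541 mm.
Y1: ⌊1541/2⌋ × 1090 = 770 × 1090 mm
Y2: ⌊1090/2⌋ × 770 = 545 × 770 mm
Y3: ⌊770/2⌋ × 545 = 385 × 545 mm

385 × 545 mm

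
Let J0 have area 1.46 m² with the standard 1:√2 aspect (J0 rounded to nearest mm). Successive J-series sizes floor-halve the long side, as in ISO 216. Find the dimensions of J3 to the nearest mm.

Let J0's short side be w mm. w · w√2 = 1.46 m² = 1,460,000 mm², so w ≈ 1016.1 mm and w√2 ≈ 1436.9 mm → J0 = 1016 × 1437 mm.
J1: ⌊1437/2⌋ × 1016 = 718 × 1016 mm
J2: ⌊1016/2⌋ × 718 = 508 × 718 mm
J3: ⌊718/2⌋ × 508 = 359 × 508 mm

359 × 508 mm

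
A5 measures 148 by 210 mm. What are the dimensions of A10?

A6: ⌊210/2⌋ × 148 = 105 × 148 mm
A7: ⌊148/2⌋ × 105 = 74 × 105 mm
A8: ⌊105/2⌋ × 74 = 52 × 74 mm
A9: ⌊74/2⌋ × 52 = 37 × 52 mm
A10: ⌊52/2⌋ × 37 = 26 × 37 mm

26 × 37 mm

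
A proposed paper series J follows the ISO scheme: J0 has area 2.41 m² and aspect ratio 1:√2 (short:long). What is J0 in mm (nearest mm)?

Let the short side be w mm. Then w · w√2 = 2.41 m² = 2,410,000 mm².
w² = 2,410,000/√2, so w ≈ 1305.4 mm; long side = w√2 ≈ 1846.1 mm.

1305 × 1846 mm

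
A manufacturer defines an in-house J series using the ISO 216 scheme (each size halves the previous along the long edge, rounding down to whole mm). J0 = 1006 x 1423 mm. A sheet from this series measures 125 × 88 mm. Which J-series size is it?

J7

J0: 1006 × 1423 mm
J1: 711 × 1006 mm
J2: 503 × 711 mm
J3: 355 × 503 mm
J4: 251 × 355 mm
J5: 177 × 251 mm
J6: 125 × 177 mm
J7: 88 × 125 mm
J8: 62 × 88 mm
→ matches J7.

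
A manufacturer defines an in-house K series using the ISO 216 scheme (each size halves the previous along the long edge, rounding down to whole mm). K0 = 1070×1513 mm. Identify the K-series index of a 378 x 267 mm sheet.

K0: 1070 × 1513 mm
K1: 756 × 1070 mm
K2: 535 × 756 mm
K3: 378 × 535 mm
K4: 267 × 378 mm
K5: 189 × 267 mm
→ matches K4.

K4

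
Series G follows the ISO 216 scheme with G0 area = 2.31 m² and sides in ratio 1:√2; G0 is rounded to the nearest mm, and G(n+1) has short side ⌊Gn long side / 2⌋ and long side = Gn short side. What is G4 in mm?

319 × 451 mm

Let G0's short side be w mm. w · w√2 = 2.31 m² = 2,310,000 mm², so w ≈ 1278.1 mm and w√2 ≈ 1807.4 mm → G0 = 1278 × 1807 mm.
G1: ⌊1807/2⌋ × 1278 = 903 × 1278 mm
G2: ⌊1278/2⌋ × 903 = 639 × 903 mm
G3: ⌊903/2⌋ × 639 = 451 × 639 mm
G4: ⌊639/2⌋ × 451 = 319 × 451 mm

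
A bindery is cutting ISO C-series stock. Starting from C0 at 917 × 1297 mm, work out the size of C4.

229 × 324 mm

C1: ⌊1297/2⌋ × 917 = 648 × 917 mm
C2: ⌊917/2⌋ × 648 = 458 × 648 mm
C3: ⌊648/2⌋ × 458 = 324 × 458 mm
C4: ⌊458/2⌋ × 324 = 229 × 324 mm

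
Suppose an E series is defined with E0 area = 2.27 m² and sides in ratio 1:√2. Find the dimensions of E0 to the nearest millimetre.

1267 × 1792 mm

Let the short side be w mm. Then w · w√2 = 2.27 m² = 2,270,000 mm².
w² = 2,270,000/√2, so w ≈ 1266.9 mm; long side = w√2 ≈ 1791.7 mm.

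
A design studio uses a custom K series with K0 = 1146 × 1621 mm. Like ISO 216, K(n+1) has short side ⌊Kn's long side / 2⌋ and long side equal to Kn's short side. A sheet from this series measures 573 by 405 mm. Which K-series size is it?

K3

K0: 1146 × 1621 mm
K1: 810 × 1146 mm
K2: 573 × 810 mm
K3: 405 × 573 mm
K4: 286 × 405 mm
→ matches K3.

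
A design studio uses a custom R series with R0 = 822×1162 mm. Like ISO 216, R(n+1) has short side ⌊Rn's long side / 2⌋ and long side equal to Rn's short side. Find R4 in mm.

205 × 290 mm

R1: ⌊1162/2⌋ × 822 = 581 × 822 mm
R2: ⌊822/2⌋ × 581 = 411 × 581 mm
R3: ⌊581/2⌋ × 411 = 290 × 411 mm
R4: ⌊411/2⌋ × 290 = 205 × 290 mm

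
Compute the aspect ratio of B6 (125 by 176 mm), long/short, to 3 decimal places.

1.408

176 / 125 = 1.408
ISO 216 targets √2 ≈ 1.414; the -0.006 deviation is from mm rounding.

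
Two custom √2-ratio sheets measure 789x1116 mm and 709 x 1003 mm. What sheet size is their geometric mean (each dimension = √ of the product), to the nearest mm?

748 × 1058 mm

Short side: √(789 · 709) = √559401 ≈ 747.9 → 748 mm
Long side: √(1116 · 1003) = √1119348 ≈ 1058.0 → 1058 mm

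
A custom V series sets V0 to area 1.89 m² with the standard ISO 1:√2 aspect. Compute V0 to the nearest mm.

1156 × 1635 mm

Let the short side be w mm. Then w · w√2 = 1.89 m² = 1,890,000 mm².
w² = 1,890,000/√2, so w ≈ 1156.0 mm; long side = w√2 ≈ 1634.9 mm.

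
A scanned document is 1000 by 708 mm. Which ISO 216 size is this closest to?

Aspect ratio 1000/708 ≈ 1.412 — close to the ISO √2 ≈ 1.414.
In the B-series (B0 = 1000 × 1414 mm): B1 = 707 × 1000 mm.
Off by 1 mm total — nearest standard size.

B1 (707 × 1000 mm)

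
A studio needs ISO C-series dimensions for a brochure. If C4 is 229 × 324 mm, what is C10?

28 × 40 mm

C5: ⌊324/2⌋ × 229 = 162 × 229 mm
C6: ⌊229/2⌋ × 162 = 114 × 162 mm
C7: ⌊162/2⌋ × 114 = 81 × 114 mm
C8: ⌊114/2⌋ × 81 = 57 × 81 mm
C9: ⌊81/2⌋ × 57 = 40 × 57 mm
C10: ⌊57/2⌋ × 40 = 28 × 40 mm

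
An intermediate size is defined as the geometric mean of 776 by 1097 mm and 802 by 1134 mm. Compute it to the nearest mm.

Short side: √(776 · 802) = √622352 ≈ 788.9 → 789 mm
Long side: √(1097 · 1134) = √1243998 ≈ 1115.3 → 1115 mm

789 × 1115 mm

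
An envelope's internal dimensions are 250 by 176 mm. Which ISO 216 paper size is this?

Aspect ratio 250/176 ≈ 1.420 — close to the ISO √2 ≈ 1.414.
In the B-series (B0 = 1000 × 1414 mm): B5 = 176 × 250 mm.

B5 (176 × 250 mm)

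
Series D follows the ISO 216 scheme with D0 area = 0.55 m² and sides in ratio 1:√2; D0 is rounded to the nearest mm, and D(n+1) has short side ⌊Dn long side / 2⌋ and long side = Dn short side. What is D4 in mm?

156 × 220 mm

Let D0's short side be w mm. w · w√2 = 0.55 m² = 550,000 mm², so w ≈ 623.6 mm and w√2 ≈ 881.9 mm → D0 = 624 × 882 mm.
D1: ⌊882/2⌋ × 624 = 441 × 624 mm
D2: ⌊624/2⌋ × 441 = 312 × 441 mm
D3: ⌊441/2⌋ × 312 = 220 × 312 mm
D4: ⌊312/2⌋ × 220 = 156 × 220 mm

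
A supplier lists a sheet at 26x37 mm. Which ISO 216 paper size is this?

A10 (26 × 37 mm)

Aspect ratio 37/26 ≈ 1.423 — close to the ISO √2 ≈ 1.414.
In the A-series (A0 area = 1 m²): A10 = 26 × 37 mm.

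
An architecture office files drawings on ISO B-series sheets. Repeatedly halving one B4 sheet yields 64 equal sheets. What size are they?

64 = 2^6, so 6 halving steps.
B4 → B5 → … → B10 after 6 steps.

B10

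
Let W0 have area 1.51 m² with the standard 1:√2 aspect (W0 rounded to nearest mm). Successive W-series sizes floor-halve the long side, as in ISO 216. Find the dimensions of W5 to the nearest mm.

Let W0's short side be w mm. w · w√2 = 1.51 m² = 1,510,000 mm², so w ≈ 1033.3 mm and w√2 ≈ 1461.3 mm → W0 = 1033 × 1461 mm.
W1: ⌊1461/2⌋ × 1033 = 730 × 1033 mm
W2: ⌊1033/2⌋ × 730 = 516 × 730 mm
W3: ⌊730/2⌋ × 516 = 365 × 516 mm
W4: ⌊516/2⌋ × 365 = 258 × 365 mm
W5: ⌊365/2⌋ × 258 = 182 × 258 mm

182 × 258 mm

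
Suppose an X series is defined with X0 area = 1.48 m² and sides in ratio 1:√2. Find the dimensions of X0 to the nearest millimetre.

Let the short side be w mm. Then w · w√2 = 1.48 m² = 1,480,000 mm².
w² = 1,480,000/√2, so w ≈ 1023.0 mm; long side = w√2 ≈ 1446.7 mm.

1023 × 1447 mm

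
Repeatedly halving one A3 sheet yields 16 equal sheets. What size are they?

A7

16 = 2^4, so 4 halving steps.
A3 → A4 → … → A7 after 4 steps.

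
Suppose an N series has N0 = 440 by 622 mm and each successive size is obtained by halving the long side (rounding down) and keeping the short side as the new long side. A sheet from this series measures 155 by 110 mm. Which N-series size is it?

N4

N0: 440 × 622 mm
N1: 311 × 440 mm
N2: 220 × 311 mm
N3: 155 × 220 mm
N4: 110 × 155 mm
N5: 77 × 110 mm
→ matches N4.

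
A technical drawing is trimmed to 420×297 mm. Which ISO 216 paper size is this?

A3 (297 × 420 mm)

Aspect ratio 420/297 ≈ 1.414 — close to the ISO √2 ≈ 1.414.
In the A-series (A0 area = 1 m²): A3 = 297 × 420 mm.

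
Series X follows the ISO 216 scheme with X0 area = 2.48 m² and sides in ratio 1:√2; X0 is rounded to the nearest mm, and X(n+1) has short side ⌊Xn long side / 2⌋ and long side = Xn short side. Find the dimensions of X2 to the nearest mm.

Let X0's short side be w mm. w · w√2 = 2.48 m² = 2,480,000 mm², so w ≈ 1324.2 mm and w√2 ≈ 1872.8 mm → X0 = 1324 × 1873 mm.
X1: ⌊1873/2⌋ × 1324 = 936 × 1324 mm
X2: ⌊1324/2⌋ × 936 = 662 × 936 mm

662 × 936 mm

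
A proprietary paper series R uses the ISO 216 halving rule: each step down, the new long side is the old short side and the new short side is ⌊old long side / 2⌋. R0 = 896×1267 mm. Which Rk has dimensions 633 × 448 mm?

R0: 896 × 1267 mm
R1: 633 × 896 mm
R2: 448 × 633 mm
R3: 316 × 448 mm
→ matches R2.

R2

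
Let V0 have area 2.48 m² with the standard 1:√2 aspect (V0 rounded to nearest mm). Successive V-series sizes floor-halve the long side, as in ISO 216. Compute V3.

468 × 662 mm

Let V0's short side be w mm. w · w√2 = 2.48 m² = 2,480,000 mm², so w ≈ 1324.2 mm and w√2 ≈ 1872.8 mm → V0 = 1324 × 1873 mm.
V1: ⌊1873/2⌋ × 1324 = 936 × 1324 mm
V2: ⌊1324/2⌋ × 936 = 662 × 936 mm
V3: ⌊936/2⌋ × 662 = 468 × 662 mm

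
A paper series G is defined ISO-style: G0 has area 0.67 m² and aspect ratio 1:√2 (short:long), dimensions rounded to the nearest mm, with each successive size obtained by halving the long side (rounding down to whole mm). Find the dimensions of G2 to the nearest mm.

Let G0's short side be w mm. w · w√2 = 0.67 m² = 670,000 mm², so w ≈ 688.3 mm and w√2 ≈ 973.4 mm → G0 = 688 × 973 mm.
G1: ⌊973/2⌋ × 688 = 486 × 688 mm
G2: ⌊688/2⌋ × 486 = 344 × 486 mm

344 × 486 mm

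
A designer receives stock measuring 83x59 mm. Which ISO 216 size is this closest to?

Aspect ratio 83/59 ≈ 1.407 — close to the ISO √2 ≈ 1.414.
In the C-series (envelope sizes, between A and B): C8 = 57 × 81 mm.
Off by 4 mm total — nearest standard size.

C8 (57 × 81 mm)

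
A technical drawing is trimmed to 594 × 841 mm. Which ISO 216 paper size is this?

A1 (594 × 841 mm)

Aspect ratio 841/594 ≈ 1.416 — close to the ISO √2 ≈ 1.414.
In the A-series (A0 area = 1 m²): A1 = 594 × 841 mm.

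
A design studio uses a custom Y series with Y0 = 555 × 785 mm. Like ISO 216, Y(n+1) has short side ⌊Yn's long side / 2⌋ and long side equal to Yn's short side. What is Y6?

69 × 98 mm

Y1 = 392 × 555 mm (from Y0 by 1 halving).
Y2: ⌊555/2⌋ × 392 = 277 × 392 mm
Y3: ⌊392/2⌋ × 277 = 196 × 277 mm
Y4: ⌊277/2⌋ × 196 = 138 × 196 mm
Y5: ⌊196/2⌋ × 138 = 98 × 138 mm
Y6: ⌊138/2⌋ × 98 = 69 × 98 mm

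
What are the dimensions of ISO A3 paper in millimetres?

297 × 420 mm

A0 = 841 × 1189 mm (A0 has area 1 m², aspect 1:√2).
A1: ⌊1189/2⌋ × 841 = 594 × 841 mm
A2: ⌊841/2⌋ × 594 = 420 × 594 mm
A3: ⌊594/2⌋ × 420 = 297 × 420 mm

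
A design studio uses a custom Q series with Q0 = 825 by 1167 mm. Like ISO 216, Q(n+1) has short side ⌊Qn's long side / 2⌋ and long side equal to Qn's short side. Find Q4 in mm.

206 × 291 mm

Q1: ⌊1167/2⌋ × 825 = 583 × 825 mm
Q2: ⌊825/2⌋ × 583 = 412 × 583 mm
Q3: ⌊583/2⌋ × 412 = 291 × 412 mm
Q4: ⌊412/2⌋ × 291 = 206 × 291 mm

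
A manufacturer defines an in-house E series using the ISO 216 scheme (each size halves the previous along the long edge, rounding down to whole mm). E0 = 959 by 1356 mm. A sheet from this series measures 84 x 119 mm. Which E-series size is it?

E0: 959 × 1356 mm
E1: 678 × 959 mm
E2: 479 × 678 mm
E3: 339 × 479 mm
E4: 239 × 339 mm
E5: 169 × 239 mm
E6: 119 × 169 mm
E7: 84 × 119 mm
E8: 59 × 84 mm
→ matches E7.

E7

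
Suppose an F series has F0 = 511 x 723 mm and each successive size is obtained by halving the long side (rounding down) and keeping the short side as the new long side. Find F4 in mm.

F1 = 361 × 511 mm (from F0 by 1 halving).
F2: ⌊511/2⌋ × 361 = 255 × 361 mm
F3: ⌊361/2⌋ × 255 = 180 × 255 mm
F4: ⌊255/2⌋ × 180 = 127 × 180 mm

127 × 180 mm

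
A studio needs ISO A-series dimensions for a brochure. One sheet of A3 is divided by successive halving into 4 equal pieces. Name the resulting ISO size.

A5

4 = 2^2, so 2 halving steps.
A3 → A4 → … → A5 after 2 steps.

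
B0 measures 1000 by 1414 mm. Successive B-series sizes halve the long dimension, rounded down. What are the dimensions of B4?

250 × 353 mm

B1: ⌊1414/2⌋ × 1000 = 707 × 1000 mm
B2: ⌊1000/2⌋ × 707 = 500 × 707 mm
B3: ⌊707/2⌋ × 500 = 353 × 500 mm
B4: ⌊500/2⌋ × 353 = 250 × 353 mm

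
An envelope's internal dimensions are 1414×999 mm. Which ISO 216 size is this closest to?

B0 (1000 × 1414 mm)

Aspect ratio 1414/999 ≈ 1.415 — close to the ISO √2 ≈ 1.414.
In the B-series (B0 = 1000 × 1414 mm): B0 = 1000 × 1414 mm.
Off by 1 mm total — nearest standard size.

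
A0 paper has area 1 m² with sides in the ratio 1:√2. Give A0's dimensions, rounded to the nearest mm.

841 × 1189 mm

Let the short side be w mm. Then the long side is w√2 and w · w√2 = 10⁶ mm².
w² = 10⁶/√2, so w = 1000 / 2^(1/4) ≈ 840.9 mm; long side = 1000 · 2^(1/4) ≈ 1189.2 mm.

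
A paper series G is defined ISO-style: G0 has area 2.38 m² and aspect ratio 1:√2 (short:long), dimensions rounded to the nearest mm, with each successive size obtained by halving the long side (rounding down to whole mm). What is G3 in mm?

Let G0's short side be w mm. w · w√2 = 2.38 m² = 2,380,000 mm², so w ≈ 1297.3 mm and w√2 ≈ 1834.6 mm → G0 = 1297 × 1835 mm.
G1: ⌊1835/2⌋ × 1297 = 917 × 1297 mm
G2: ⌊1297/2⌋ × 917 = 648 × 917 mm
G3: ⌊917/2⌋ × 648 = 458 × 648 mm

458 × 648 mm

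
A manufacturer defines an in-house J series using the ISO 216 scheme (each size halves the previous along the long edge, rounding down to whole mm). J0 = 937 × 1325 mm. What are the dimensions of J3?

J1: ⌊1325/2⌋ × 937 = 662 × 937 mm
J2: ⌊937/2⌋ × 662 = 468 × 662 mm
J3: ⌊662/2⌋ × 468 = 331 × 468 mm

331 × 468 mm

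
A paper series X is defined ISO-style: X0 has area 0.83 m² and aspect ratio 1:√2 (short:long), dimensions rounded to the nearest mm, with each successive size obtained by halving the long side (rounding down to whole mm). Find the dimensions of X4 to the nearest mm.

191 × 270 mm

Let X0's short side be w mm. w · w√2 = 0.83 m² = 830,000 mm², so w ≈ 766.1 mm and w√2 ≈ 1083.4 mm → X0 = 766 × 1083 mm.
X1: ⌊1083/2⌋ × 766 = 541 × 766 mm
X2: ⌊766/2⌋ × 541 = 383 × 541 mm
X3: ⌊541/2⌋ × 383 = 270 × 383 mm
X4: ⌊383/2⌋ × 270 = 191 × 270 mm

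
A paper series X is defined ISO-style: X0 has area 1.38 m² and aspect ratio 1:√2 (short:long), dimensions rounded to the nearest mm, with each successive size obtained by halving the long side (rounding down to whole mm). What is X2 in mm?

Let X0's short side be w mm. w · w√2 = 1.38 m² = 1,380,000 mm², so w ≈ 987.8 mm and w√2 ≈ 1397.0 mm → X0 = 988 × 1397 mm.
X1: ⌊1397/2⌋ × 988 = 698 × 988 mm
X2: ⌊988/2⌋ × 698 = 494 × 698 mm

494 × 698 mm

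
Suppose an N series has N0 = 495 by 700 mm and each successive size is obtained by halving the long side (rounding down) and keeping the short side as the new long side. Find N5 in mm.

N1 = 350 × 495 mm (from N0 by 1 halving).
N2: ⌊495/2⌋ × 350 = 247 × 350 mm
N3: ⌊350/2⌋ × 247 = 175 × 247 mm
N4: ⌊247/2⌋ × 175 = 123 × 175 mm
N5: ⌊175/2⌋ × 123 = 87 × 123 mm

87 × 123 mm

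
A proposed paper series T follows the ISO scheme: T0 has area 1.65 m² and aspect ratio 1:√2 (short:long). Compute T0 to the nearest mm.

1080 × 1528 mm

Let the short side be w mm. Then w · w√2 = 1.65 m² = 1,650,000 mm².
w² = 1,650,000/√2, so w ≈ 1080.2 mm; long side = w√2 ≈ 1527.6 mm.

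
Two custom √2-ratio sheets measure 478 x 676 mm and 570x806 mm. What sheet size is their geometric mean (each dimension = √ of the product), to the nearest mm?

Short side: √(478 · 570) = √272460 ≈ 522.0 → 522 mm
Long side: √(676 · 806) = √544856 ≈ 738.1 → 738 mm

522 × 738 mm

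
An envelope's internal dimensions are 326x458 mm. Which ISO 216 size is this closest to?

C3 (324 × 458 mm)

Aspect ratio 458/326 ≈ 1.405 — close to the ISO √2 ≈ 1.414.
In the C-series (envelope sizes, between A and B): C3 = 324 × 458 mm.
Off by 2 mm total — nearest standard size.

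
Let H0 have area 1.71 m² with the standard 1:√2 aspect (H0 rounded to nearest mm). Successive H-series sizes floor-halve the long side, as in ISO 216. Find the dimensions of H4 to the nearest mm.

Let H0's short side be w mm. w · w√2 = 1.71 m² = 1,710,000 mm², so w ≈ 1099.6 mm and w√2 ≈ 1555.1 mm → H0 = 1100 × 1555 mm.
H1: ⌊1555/2⌋ × 1100 = 777 × 1100 mm
H2: ⌊1100/2⌋ × 777 = 550 × 777 mm
H3: ⌊777/2⌋ × 550 = 388 × 550 mm
H4: ⌊550/2⌋ × 388 = 275 × 388 mm

275 × 388 mm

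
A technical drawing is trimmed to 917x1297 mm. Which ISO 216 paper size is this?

C0 (917 × 1297 mm)

Aspect ratio 1297/917 ≈ 1.414 — close to the ISO √2 ≈ 1.414.
In the C-series (envelope sizes, between A and B): C0 = 917 × 1297 mm.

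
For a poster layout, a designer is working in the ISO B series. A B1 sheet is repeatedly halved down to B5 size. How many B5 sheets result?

16

B1 = 707 × 1000 mm; B5 = 176 × 250 mm.
Each halving step doubles the count; 4 steps from B1 to B5.
2^4 = 16.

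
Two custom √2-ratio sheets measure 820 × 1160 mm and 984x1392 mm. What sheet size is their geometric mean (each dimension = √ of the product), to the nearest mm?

898 × 1271 mm

Short side: √(820 · 984) = √806880 ≈ 898.3 → 898 mm
Long side: √(1160 · 1392) = √1614720 ≈ 1270.7 → 1271 mm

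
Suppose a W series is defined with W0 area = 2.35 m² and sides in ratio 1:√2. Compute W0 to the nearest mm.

1289 × 1823 mm

Let the short side be w mm. Then w · w√2 = 2.35 m² = 2,350,000 mm².
w² = 2,350,000/√2, so w ≈ 1289.1 mm; long side = w√2 ≈ 1823.0 mm.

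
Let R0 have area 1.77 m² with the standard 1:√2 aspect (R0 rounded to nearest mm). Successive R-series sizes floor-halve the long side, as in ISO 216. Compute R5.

197 × 279 mm

Let R0's short side be w mm. w · w√2 = 1.77 m² = 1,770,000 mm², so w ≈ 1118.7 mm and w√2 ≈ 1582.1 mm → R0 = 1119 × 1582 mm.
R1: ⌊1582/2⌋ × 1119 = 791 × 1119 mm
R2: ⌊1119/2⌋ × 791 = 559 × 791 mm
R3: ⌊791/2⌋ × 559 = 395 × 559 mm
R4: ⌊559/2⌋ × 395 = 279 × 395 mm
R5: ⌊395/2⌋ × 279 = 197 × 279 mm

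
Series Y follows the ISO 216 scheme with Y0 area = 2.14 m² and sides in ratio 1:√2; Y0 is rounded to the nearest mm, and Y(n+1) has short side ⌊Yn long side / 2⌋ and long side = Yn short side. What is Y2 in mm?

615 × 870 mm

Let Y0's short side be w mm. w · w√2 = 2.14 m² = 2,140,000 mm², so w ≈ 1230.1 mm and w√2 ≈ 1739.7 mm → Y0 = 1230 × 1740 mm.
Y1: ⌊1740/2⌋ × 1230 = 870 × 1230 mm
Y2: ⌊1230/2⌋ × 870 = 615 × 870 mm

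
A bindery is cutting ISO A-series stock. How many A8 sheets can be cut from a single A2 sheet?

Each ISO step halves the sheet: 1 × A2 → 2 × A3 → 4 × A4 → 8 × A5 → …
From A2 to A8 is 6 halving steps: 2^6 = 64.

64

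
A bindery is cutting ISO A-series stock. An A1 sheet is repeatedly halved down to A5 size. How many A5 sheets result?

Each ISO step halves the sheet: 1 × A1 → 2 × A2 → 4 × A3 → 8 × A4 → …
From A1 to A5 is 4 halving steps: 2^4 = 16.

16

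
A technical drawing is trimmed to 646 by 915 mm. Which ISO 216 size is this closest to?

C1 (648 × 917 mm)

Aspect ratio 915/646 ≈ 1.416 — close to the ISO √2 ≈ 1.414.
In the C-series (envelope sizes, between A and B): C1 = 648 × 917 mm.
Off by 4 mm total — nearest standard size.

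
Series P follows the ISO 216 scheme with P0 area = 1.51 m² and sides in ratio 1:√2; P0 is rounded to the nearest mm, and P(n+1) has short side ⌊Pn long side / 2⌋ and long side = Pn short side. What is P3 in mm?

Let P0's short side be w mm. w · w√2 = 1.51 m² = 1,510,000 mm², so w ≈ 1033.3 mm and w√2 ≈ 1461.3 mm → P0 = 1033 × 1461 mm.
P1: ⌊1461/2⌋ × 1033 = 730 × 1033 mm
P2: ⌊1033/2⌋ × 730 = 516 × 730 mm
P3: ⌊730/2⌋ × 516 = 365 × 516 mm

365 × 516 mm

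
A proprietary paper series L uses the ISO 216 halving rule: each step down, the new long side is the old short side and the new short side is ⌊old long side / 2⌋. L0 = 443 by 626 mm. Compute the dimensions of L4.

110 × 156 mm

L1 = 313 × 443 mm (from L0 by 1 halving).
L2: ⌊443/2⌋ × 313 = 221 × 313 mm
L3: ⌊313/2⌋ × 221 = 156 × 221 mm
L4: ⌊221/2⌋ × 156 = 110 × 156 mm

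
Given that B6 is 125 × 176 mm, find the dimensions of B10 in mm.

B7: ⌊176/2⌋ × 125 = 88 × 125 mm
B8: ⌊125/2⌋ × 88 = 62 × 88 mm
B9: ⌊88/2⌋ × 62 = 44 × 62 mm
B10: ⌊62/2⌋ × 44 = 31 × 44 mm

31 × 44 mm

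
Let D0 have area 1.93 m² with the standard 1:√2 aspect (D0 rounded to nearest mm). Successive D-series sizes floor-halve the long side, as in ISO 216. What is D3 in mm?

Let D0's short side be w mm. w · w√2 = 1.93 m² = 1,930,000 mm², so w ≈ 1168.2 mm and w√2 ≈ 1652.1 mm → D0 = 1168 × 1652 mm.
D1: ⌊1652/2⌋ × 1168 = 826 × 1168 mm
D2: ⌊1168/2⌋ × 826 = 584 × 826 mm
D3: ⌊826/2⌋ × 584 = 413 × 584 mm

413 × 584 mm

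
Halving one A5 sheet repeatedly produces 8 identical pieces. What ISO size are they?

A8

8 = 2^3, so 3 halving steps.
A5 → A6 → … → A8 after 3 steps.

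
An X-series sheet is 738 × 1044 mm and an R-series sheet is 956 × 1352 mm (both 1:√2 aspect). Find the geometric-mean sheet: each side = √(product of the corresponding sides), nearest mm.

840 × 1188 mm

Short side: √(738 · 956) = √705528 ≈ 840.0 → 840 mm
Long side: √(1044 · 1352) = √1411488 ≈ 1188.1 → 1188 mm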